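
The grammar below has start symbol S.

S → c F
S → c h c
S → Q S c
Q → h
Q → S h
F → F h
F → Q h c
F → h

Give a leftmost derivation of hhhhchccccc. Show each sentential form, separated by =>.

S => QSc   [S → Q S c]
QSc => hSc   [Q → h]
hSc => hQScc   [S → Q S c]
hQScc => hhScc   [Q → h]
hhScc => hhQSccc   [S → Q S c]
hhQSccc => hhhSccc   [Q → h]
hhhSccc => hhhQScccc   [S → Q S c]
hhhQScccc => hhhhScccc   [Q → h]
hhhhScccc => hhhhchccccc   [S → c h c]

S=>QSc=>hSc=>hQScc=>hhScc=>hhQSccc=>hhhSccc=>hhhQScccc=>hhhhScccc=>hhhhchccccc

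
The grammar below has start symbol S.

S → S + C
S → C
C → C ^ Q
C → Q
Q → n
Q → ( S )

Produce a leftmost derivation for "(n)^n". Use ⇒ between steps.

S ⇒ C   [S → C]
C ⇒ C^Q   [C → C ^ Q]
C^Q ⇒ Q^Q   [C → Q]
Q^Q ⇒ (S)^Q   [Q → ( S )]
(S)^Q ⇒ (C)^Q   [S → C]
(C)^Q ⇒ (Q)^Q   [C → Q]
(Q)^Q ⇒ (n)^Q   [Q → n]
(n)^Q ⇒ (n)^n   [Q → n]

S⇒C⇒C^Q⇒Q^Q⇒(S)^Q⇒(C)^Q⇒(Q)^Q⇒(n)^Q⇒(n)^n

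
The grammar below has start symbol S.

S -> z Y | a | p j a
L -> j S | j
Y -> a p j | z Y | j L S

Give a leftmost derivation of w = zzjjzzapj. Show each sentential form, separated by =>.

S=>zY=>zzY=>zzjLS=>zzjjS=>zzjjzY=>zzjjzzY=>zzjjzzapj

S => zY   [S -> z Y]
zY => zzY   [Y -> z Y]
zzY => zzjLS   [Y -> j L S]
zzjLS => zzjjS   [L -> j]
zzjjS => zzjjzY   [S -> z Y]
zzjjzY => zzjjzzY   [Y -> z Y]
zzjjzzY => zzjjzzapj   [Y -> a p j]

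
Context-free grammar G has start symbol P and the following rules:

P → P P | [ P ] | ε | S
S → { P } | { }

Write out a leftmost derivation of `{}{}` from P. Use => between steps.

P => PP   [P → P P]
PP => SP   [P → S]
SP => {P}P   [S → { P }]
{P}P => {}P   [P → ε]
{}P => {}S   [P → S]
{}S => {}{}   [S → { }]

P => PP => SP => {P}P => {}P => {}S => {}{}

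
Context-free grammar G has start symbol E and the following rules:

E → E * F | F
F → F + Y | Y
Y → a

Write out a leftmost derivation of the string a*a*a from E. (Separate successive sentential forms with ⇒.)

E ⇒ E*F ⇒ E*F*F ⇒ F*F*F ⇒ Y*F*F ⇒ a*F*F ⇒ a*Y*F ⇒ a*a*F ⇒ a*a*Y ⇒ a*a*a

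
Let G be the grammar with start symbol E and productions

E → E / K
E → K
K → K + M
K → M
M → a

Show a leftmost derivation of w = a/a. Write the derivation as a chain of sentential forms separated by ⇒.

E ⇒ E/K ⇒ K/K ⇒ M/K ⇒ a/K ⇒ a/M ⇒ a/a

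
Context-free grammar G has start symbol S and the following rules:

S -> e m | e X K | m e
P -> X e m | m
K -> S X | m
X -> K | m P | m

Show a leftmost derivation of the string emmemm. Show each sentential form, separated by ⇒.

S ⇒ eXK ⇒ emK ⇒ emSX ⇒ emmeX ⇒ emmemP ⇒ emmemm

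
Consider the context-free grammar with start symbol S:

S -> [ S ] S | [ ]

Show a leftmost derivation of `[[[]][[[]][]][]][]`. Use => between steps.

S => [S]S   [S -> [ S ] S]
[S]S => [[S]S]S   [S -> [ S ] S]
[[S]S]S => [[[]]S]S   [S -> [ ]]
[[[]]S]S => [[[]][S]S]S   [S -> [ S ] S]
[[[]][S]S]S => [[[]][[S]S]S]S   [S -> [ S ] S]
[[[]][[S]S]S]S => [[[]][[[]]S]S]S   [S -> [ ]]
[[[]][[[]]S]S]S => [[[]][[[]][]]S]S   [S -> [ ]]
[[[]][[[]][]]S]S => [[[]][[[]][]][]]S   [S -> [ ]]
[[[]][[[]][]][]]S => [[[]][[[]][]][]][]   [S -> [ ]]

S => [S]S => [[S]S]S => [[[]]S]S => [[[]][S]S]S => [[[]][[S]S]S]S => [[[]][[[]]S]S]S => [[[]][[[]][]]S]S => [[[]][[[]][]][]]S => [[[]][[[]][]][]][]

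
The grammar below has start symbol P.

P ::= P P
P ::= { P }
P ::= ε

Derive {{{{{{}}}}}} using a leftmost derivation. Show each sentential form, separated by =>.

P => PP => {P}P => {{P}}P => {{{P}}}P => {{{{P}}}}P => {{{{{P}}}}}P => {{{{{{P}}}}}}P => {{{{{{}}}}}}P => {{{{{{}}}}}}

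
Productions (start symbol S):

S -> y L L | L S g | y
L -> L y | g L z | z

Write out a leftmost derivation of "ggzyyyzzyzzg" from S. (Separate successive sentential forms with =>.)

S => LSg   [S -> L S g]
LSg => gLzSg   [L -> g L z]
gLzSg => ggLzzSg   [L -> g L z]
ggLzzSg => ggLyzzSg   [L -> L y]
ggLyzzSg => ggLyyzzSg   [L -> L y]
ggLyyzzSg => ggLyyyzzSg   [L -> L y]
ggLyyyzzSg => ggzyyyzzSg   [L -> z]
ggzyyyzzSg => ggzyyyzzyLLg   [S -> y L L]
ggzyyyzzyLLg => ggzyyyzzyzLg   [L -> z]
ggzyyyzzyzLg => ggzyyyzzyzzg   [L -> z]

S => LSg => gLzSg => ggLzzSg => ggLyzzSg => ggLyyzzSg => ggLyyyzzSg => ggzyyyzzSg => ggzyyyzzyLLg => ggzyyyzzyzLg => ggzyyyzzyzzg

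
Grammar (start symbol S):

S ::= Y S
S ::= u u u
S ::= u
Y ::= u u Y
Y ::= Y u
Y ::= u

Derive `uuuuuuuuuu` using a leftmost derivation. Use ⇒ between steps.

S ⇒ YS   [S ::= Y S]
YS ⇒ YuS   [Y ::= Y u]
YuS ⇒ uuYuS   [Y ::= u u Y]
uuYuS ⇒ uuYuuS   [Y ::= Y u]
uuYuuS ⇒ uuYuuuS   [Y ::= Y u]
uuYuuuS ⇒ uuuuuuS   [Y ::= u]
uuuuuuS ⇒ uuuuuuYS   [S ::= Y S]
uuuuuuYS ⇒ uuuuuuuS   [Y ::= u]
uuuuuuuS ⇒ uuuuuuuuuu   [S ::= u u u]

S ⇒ YS ⇒ YuS ⇒ uuYuS ⇒ uuYuuS ⇒ uuYuuuS ⇒ uuuuuuS ⇒ uuuuuuYS ⇒ uuuuuuuS ⇒ uuuuuuuuuu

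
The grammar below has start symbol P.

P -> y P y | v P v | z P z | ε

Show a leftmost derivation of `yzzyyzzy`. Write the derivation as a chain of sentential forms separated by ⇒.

P ⇒ yPy   [P -> y P y]
yPy ⇒ yzPzy   [P -> z P z]
yzPzy ⇒ yzzPzzy   [P -> z P z]
yzzPzzy ⇒ yzzyPyzzy   [P -> y P y]
yzzyPyzzy ⇒ yzzyyzzy   [P -> ε]

P ⇒ yPy ⇒ yzPzy ⇒ yzzPzzy ⇒ yzzyPyzzy ⇒ yzzyyzzy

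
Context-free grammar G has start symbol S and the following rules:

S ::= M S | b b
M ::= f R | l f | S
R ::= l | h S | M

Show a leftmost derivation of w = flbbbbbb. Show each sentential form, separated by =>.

S => MS => SS => MSS => fRSS => flSS => flMSS => flSSS => flbbSS => flbbbbS => flbbbbbb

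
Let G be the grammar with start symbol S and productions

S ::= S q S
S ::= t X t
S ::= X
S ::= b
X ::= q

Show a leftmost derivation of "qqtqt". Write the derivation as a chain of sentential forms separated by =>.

S => SqS => XqS => qqS => qqtXt => qqtqt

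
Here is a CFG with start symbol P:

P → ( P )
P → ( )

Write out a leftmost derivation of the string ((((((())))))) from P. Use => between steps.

P => (P)   [P → ( P )]
(P) => ((P))   [P → ( P )]
((P)) => (((P)))   [P → ( P )]
(((P))) => ((((P))))   [P → ( P )]
((((P)))) => (((((P)))))   [P → ( P )]
(((((P))))) => ((((((P))))))   [P → ( P )]
((((((P)))))) => ((((((()))))))   [P → ( )]

P => (P) => ((P)) => (((P))) => ((((P)))) => (((((P))))) => ((((((P)))))) => ((((((()))))))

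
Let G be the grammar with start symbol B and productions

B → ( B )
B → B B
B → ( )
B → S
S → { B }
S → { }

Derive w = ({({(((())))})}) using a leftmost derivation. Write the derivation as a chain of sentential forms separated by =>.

B => (B) => (S) => ({B}) => ({(B)}) => ({(S)}) => ({({B})}) => ({({(B)})}) => ({({((B))})}) => ({({(((B)))})}) => ({({(((())))})})

B => (B)   [B → ( B )]
(B) => (S)   [B → S]
(S) => ({B})   [S → { B }]
({B}) => ({(B)})   [B → ( B )]
({(B)}) => ({(S)})   [B → S]
({(S)}) => ({({B})})   [S → { B }]
({({B})}) => ({({(B)})})   [B → ( B )]
({({(B)})}) => ({({((B))})})   [B → ( B )]
({({((B))})}) => ({({(((B)))})})   [B → ( B )]
({({(((B)))})}) => ({({(((())))})})   [B → ( )]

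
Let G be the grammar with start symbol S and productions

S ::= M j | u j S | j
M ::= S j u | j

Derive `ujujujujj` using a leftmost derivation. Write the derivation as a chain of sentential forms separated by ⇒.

S ⇒ ujS ⇒ ujujS ⇒ ujujujS ⇒ ujujujujS ⇒ ujujujujj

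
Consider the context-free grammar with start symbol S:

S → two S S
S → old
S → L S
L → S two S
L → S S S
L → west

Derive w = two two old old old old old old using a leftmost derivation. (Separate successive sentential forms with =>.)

S => two S S => two two S S S => two two L S S S => two two S S S S S S => two two old S S S S S => two two old old S S S S => two two old old old S S S => two two old old old old S S => two two old old old old old S => two two old old old old old old

S => two S S   [S → two S S]
two S S => two two S S S   [S → two S S]
two two S S S => two two L S S S   [S → L S]
two two L S S S => two two S S S S S S   [L → S S S]
two two S S S S S S => two two old S S S S S   [S → old]
two two old S S S S S => two two old old S S S S   [S → old]
two two old old S S S S => two two old old old S S S   [S → old]
two two old old old S S S => two two old old old old S S   [S → old]
two two old old old old S S => two two old old old old old S   [S → old]
two two old old old old old S => two two old old old old old old   [S → old]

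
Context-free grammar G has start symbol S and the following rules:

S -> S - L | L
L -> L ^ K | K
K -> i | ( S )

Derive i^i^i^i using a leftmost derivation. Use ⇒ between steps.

S⇒L⇒L^K⇒L^K^K⇒L^K^K^K⇒K^K^K^K⇒i^K^K^K⇒i^i^K^K⇒i^i^i^K⇒i^i^i^i

S ⇒ L   [S -> L]
L ⇒ L^K   [L -> L ^ K]
L^K ⇒ L^K^K   [L -> L ^ K]
L^K^K ⇒ L^K^K^K   [L -> L ^ K]
L^K^K^K ⇒ K^K^K^K   [L -> K]
K^K^K^K ⇒ i^K^K^K   [K -> i]
i^K^K^K ⇒ i^i^K^K   [K -> i]
i^i^K^K ⇒ i^i^i^K   [K -> i]
i^i^i^K ⇒ i^i^i^i   [K -> i]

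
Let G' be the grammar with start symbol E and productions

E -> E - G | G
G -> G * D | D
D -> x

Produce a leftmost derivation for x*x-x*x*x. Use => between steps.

E => E-G => G-G => G*D-G => D*D-G => x*D-G => x*x-G => x*x-G*D => x*x-G*D*D => x*x-D*D*D => x*x-x*D*D => x*x-x*x*D => x*x-x*x*x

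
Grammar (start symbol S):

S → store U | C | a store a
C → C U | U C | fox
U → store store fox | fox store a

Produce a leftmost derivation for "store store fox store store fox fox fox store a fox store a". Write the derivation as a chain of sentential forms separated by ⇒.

S ⇒ C   [S → C]
C ⇒ C U   [C → C U]
C U ⇒ U C U   [C → U C]
U C U ⇒ store store fox C U   [U → store store fox]
store store fox C U ⇒ store store fox C U U   [C → C U]
store store fox C U U ⇒ store store fox U C U U   [C → U C]
store store fox U C U U ⇒ store store fox store store fox C U U   [U → store store fox]
store store fox store store fox C U U ⇒ store store fox store store fox fox U U   [C → fox]
store store fox store store fox fox U U ⇒ store store fox store store fox fox fox store a U   [U → fox store a]
store store fox store store fox fox fox store a U ⇒ store store fox store store fox fox fox store a fox store a   [U → fox store a]

S ⇒ C ⇒ C U ⇒ U C U ⇒ store store fox C U ⇒ store store fox C U U ⇒ store store fox U C U U ⇒ store store fox store store fox C U U ⇒ store store fox store store fox fox U U ⇒ store store fox store store fox fox fox store a U ⇒ store store fox store store fox fox fox store a fox store a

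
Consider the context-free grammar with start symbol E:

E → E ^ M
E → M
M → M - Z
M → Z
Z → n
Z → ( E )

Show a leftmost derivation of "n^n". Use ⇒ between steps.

E ⇒ E^M   [E → E ^ M]
E^M ⇒ M^M   [E → M]
M^M ⇒ Z^M   [M → Z]
Z^M ⇒ n^M   [Z → n]
n^M ⇒ n^Z   [M → Z]
n^Z ⇒ n^n   [Z → n]

E ⇒ E^M ⇒ M^M ⇒ Z^M ⇒ n^M ⇒ n^Z ⇒ n^n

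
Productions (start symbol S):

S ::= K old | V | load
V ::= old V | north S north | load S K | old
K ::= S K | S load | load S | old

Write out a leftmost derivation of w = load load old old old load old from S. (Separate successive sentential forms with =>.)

S => K old   [S ::= K old]
K old => S load old   [K ::= S load]
S load old => V load old   [S ::= V]
V load old => load S K load old   [V ::= load S K]
load S K load old => load K old K load old   [S ::= K old]
load K old K load old => load S K old K load old   [K ::= S K]
load S K old K load old => load load K old K load old   [S ::= load]
load load K old K load old => load load old old K load old   [K ::= old]
load load old old K load old => load load old old old load old   [K ::= old]

S => K old => S load old => V load old => load S K load old => load K old K load old => load S K old K load old => load load K old K load old => load load old old K load old => load load old old old load old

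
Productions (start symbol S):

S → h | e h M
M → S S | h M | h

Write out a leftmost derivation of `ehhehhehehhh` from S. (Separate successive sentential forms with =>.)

S => ehM => ehhM => ehhSS => ehhehMS => ehhehhS => ehhehhehM => ehhehhehSS => ehhehhehehMS => ehhehhehehhS => ehhehhehehhh

S => ehM   [S → e h M]
ehM => ehhM   [M → h M]
ehhM => ehhSS   [M → S S]
ehhSS => ehhehMS   [S → e h M]
ehhehMS => ehhehhS   [M → h]
ehhehhS => ehhehhehM   [S → e h M]
ehhehhehM => ehhehhehSS   [M → S S]
ehhehhehSS => ehhehhehehMS   [S → e h M]
ehhehhehehMS => ehhehhehehhS   [M → h]
ehhehhehehhS => ehhehhehehhh   [S → h]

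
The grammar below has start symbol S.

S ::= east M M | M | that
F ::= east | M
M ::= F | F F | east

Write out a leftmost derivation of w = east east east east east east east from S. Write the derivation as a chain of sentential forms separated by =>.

S => east M M => east F F M => east M F M => east east F M => east east east M => east east east F F => east east east M F => east east east F F F => east east east M F F => east east east F F F F => east east east east F F F => east east east east east F F => east east east east east east F => east east east east east east east

S => east M M   [S ::= east M M]
east M M => east F F M   [M ::= F F]
east F F M => east M F M   [F ::= M]
east M F M => east east F M   [M ::= east]
east east F M => east east east M   [F ::= east]
east east east M => east east east F F   [M ::= F F]
east east east F F => east east east M F   [F ::= M]
east east east M F => east east east F F F   [M ::= F F]
east east east F F F => east east east M F F   [F ::= M]
east east east M F F => east east east F F F F   [M ::= F F]
east east east F F F F => east east east east F F F   [F ::= east]
east east east east F F F => east east east east east F F   [F ::= east]
east east east east east F F => east east east east east east F   [F ::= east]
east east east east east east F => east east east east east east east   [F ::= east]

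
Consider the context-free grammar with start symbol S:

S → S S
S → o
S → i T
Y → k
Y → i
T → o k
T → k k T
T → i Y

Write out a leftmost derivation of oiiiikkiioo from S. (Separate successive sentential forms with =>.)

S=>SS=>SSS=>SSSS=>SSSSS=>oSSSS=>oiTSSS=>oiiYSSS=>oiiiSSS=>oiiiiTSS=>oiiiikkTSS=>oiiiikkiYSS=>oiiiikkiiSS=>oiiiikkiioS=>oiiiikkiioo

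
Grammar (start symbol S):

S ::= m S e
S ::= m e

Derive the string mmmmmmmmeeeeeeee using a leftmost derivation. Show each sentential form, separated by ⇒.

S ⇒ mSe ⇒ mmSee ⇒ mmmSeee ⇒ mmmmSeeee ⇒ mmmmmSeeeee ⇒ mmmmmmSeeeeee ⇒ mmmmmmmSeeeeeee ⇒ mmmmmmmmeeeeeeee

S ⇒ mSe   [S ::= m S e]
mSe ⇒ mmSee   [S ::= m S e]
mmSee ⇒ mmmSeee   [S ::= m S e]
mmmSeee ⇒ mmmmSeeee   [S ::= m S e]
mmmmSeeee ⇒ mmmmmSeeeee   [S ::= m S e]
mmmmmSeeeee ⇒ mmmmmmSeeeeee   [S ::= m S e]
mmmmmmSeeeeee ⇒ mmmmmmmSeeeeeee   [S ::= m S e]
mmmmmmmSeeeeeee ⇒ mmmmmmmmeeeeeeee   [S ::= m e]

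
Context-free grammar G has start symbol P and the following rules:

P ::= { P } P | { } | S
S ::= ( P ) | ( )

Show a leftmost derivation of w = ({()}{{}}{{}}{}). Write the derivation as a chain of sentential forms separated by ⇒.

P⇒S⇒(P)⇒({P}P)⇒({S}P)⇒({()}P)⇒({()}{P}P)⇒({()}{{}}P)⇒({()}{{}}{P}P)⇒({()}{{}}{{}}P)⇒({()}{{}}{{}}{})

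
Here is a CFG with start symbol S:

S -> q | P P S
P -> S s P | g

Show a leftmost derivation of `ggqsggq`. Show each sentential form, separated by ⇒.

S ⇒ PPS   [S -> P P S]
PPS ⇒ SsPPS   [P -> S s P]
SsPPS ⇒ PPSsPPS   [S -> P P S]
PPSsPPS ⇒ gPSsPPS   [P -> g]
gPSsPPS ⇒ ggSsPPS   [P -> g]
ggSsPPS ⇒ ggqsPPS   [S -> q]
ggqsPPS ⇒ ggqsgPS   [P -> g]
ggqsgPS ⇒ ggqsggS   [P -> g]
ggqsggS ⇒ ggqsggq   [S -> q]

S ⇒ PPS ⇒ SsPPS ⇒ PPSsPPS ⇒ gPSsPPS ⇒ ggSsPPS ⇒ ggqsPPS ⇒ ggqsgPS ⇒ ggqsggS ⇒ ggqsggq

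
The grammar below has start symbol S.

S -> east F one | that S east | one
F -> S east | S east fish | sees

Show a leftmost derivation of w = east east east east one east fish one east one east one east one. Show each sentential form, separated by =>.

S => east F one   [S -> east F one]
east F one => east S east one   [F -> S east]
east S east one => east east F one east one   [S -> east F one]
east east F one east one => east east S east one east one   [F -> S east]
east east S east one east one => east east east F one east one east one   [S -> east F one]
east east east F one east one east one => east east east S east one east one east one   [F -> S east]
east east east S east one east one east one => east east east east F one east one east one east one   [S -> east F one]
east east east east F one east one east one east one => east east east east S east fish one east one east one east one   [F -> S east fish]
east east east east S east fish one east one east one east one => east east east east one east fish one east one east one east one   [S -> one]

S => east F one => east S east one => east east F one east one => east east S east one east one => east east east F one east one east one => east east east S east one east one east one => east east east east F one east one east one east one => east east east east S east fish one east one east one east one => east east east east one east fish one east one east one east one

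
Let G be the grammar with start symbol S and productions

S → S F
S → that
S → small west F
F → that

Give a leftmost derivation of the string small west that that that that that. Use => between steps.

S => S F => S F F => S F F F => S F F F F => small west F F F F F => small west that F F F F => small west that that F F F => small west that that that F F => small west that that that that F => small west that that that that that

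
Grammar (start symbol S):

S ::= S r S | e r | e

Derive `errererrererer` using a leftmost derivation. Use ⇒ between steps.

S⇒SrS⇒SrSrS⇒SrSrSrS⇒errSrSrS⇒errerSrS⇒errerSrSrS⇒errerSrSrSrS⇒errererrSrSrS⇒errererrerSrS⇒errererrererS⇒errererrererer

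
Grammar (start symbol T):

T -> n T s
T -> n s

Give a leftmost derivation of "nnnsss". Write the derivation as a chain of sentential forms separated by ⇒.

T ⇒ nTs   [T -> n T s]
nTs ⇒ nnTss   [T -> n T s]
nnTss ⇒ nnnsss   [T -> n s]

T⇒nTs⇒nnTss⇒nnnsss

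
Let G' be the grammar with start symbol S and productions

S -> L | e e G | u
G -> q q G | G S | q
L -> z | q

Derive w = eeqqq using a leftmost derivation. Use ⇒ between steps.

S ⇒ eeG ⇒ eeqqG ⇒ eeqqq

S ⇒ eeG   [S -> e e G]
eeG ⇒ eeqqG   [G -> q q G]
eeqqG ⇒ eeqqq   [G -> q]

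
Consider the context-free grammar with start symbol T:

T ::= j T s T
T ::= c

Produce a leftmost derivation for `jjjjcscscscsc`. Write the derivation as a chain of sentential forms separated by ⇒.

T ⇒ jTsT ⇒ jjTsTsT ⇒ jjjTsTsTsT ⇒ jjjjTsTsTsTsT ⇒ jjjjcsTsTsTsT ⇒ jjjjcscsTsTsT ⇒ jjjjcscscsTsT ⇒ jjjjcscscscsT ⇒ jjjjcscscscsc

T ⇒ jTsT   [T ::= j T s T]
jTsT ⇒ jjTsTsT   [T ::= j T s T]
jjTsTsT ⇒ jjjTsTsTsT   [T ::= j T s T]
jjjTsTsTsT ⇒ jjjjTsTsTsTsT   [T ::= j T s T]
jjjjTsTsTsTsT ⇒ jjjjcsTsTsTsT   [T ::= c]
jjjjcsTsTsTsT ⇒ jjjjcscsTsTsT   [T ::= c]
jjjjcscsTsTsT ⇒ jjjjcscscsTsT   [T ::= c]
jjjjcscscsTsT ⇒ jjjjcscscscsT   [T ::= c]
jjjjcscscscsT ⇒ jjjjcscscscsc   [T ::= c]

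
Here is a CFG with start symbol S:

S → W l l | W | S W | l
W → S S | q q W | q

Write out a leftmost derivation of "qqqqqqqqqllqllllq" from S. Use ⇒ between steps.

S ⇒ SW ⇒ WllW ⇒ qqWllW ⇒ qqqqWllW ⇒ qqqqqqWllW ⇒ qqqqqqqqWllW ⇒ qqqqqqqqSSllW ⇒ qqqqqqqqWllSllW ⇒ qqqqqqqqqllSllW ⇒ qqqqqqqqqllWllllW ⇒ qqqqqqqqqllqllllW ⇒ qqqqqqqqqllqllllq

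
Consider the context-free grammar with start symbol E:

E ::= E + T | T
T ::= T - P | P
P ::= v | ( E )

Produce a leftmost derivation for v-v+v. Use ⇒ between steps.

E ⇒ E+T ⇒ T+T ⇒ T-P+T ⇒ P-P+T ⇒ v-P+T ⇒ v-v+T ⇒ v-v+P ⇒ v-v+v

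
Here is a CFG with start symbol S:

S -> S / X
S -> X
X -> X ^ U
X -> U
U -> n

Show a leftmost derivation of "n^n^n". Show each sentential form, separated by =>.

S => X => X^U => X^U^U => U^U^U => n^U^U => n^n^U => n^n^n

S => X   [S -> X]
X => X^U   [X -> X ^ U]
X^U => X^U^U   [X -> X ^ U]
X^U^U => U^U^U   [X -> U]
U^U^U => n^U^U   [U -> n]
n^U^U => n^n^U   [U -> n]
n^n^U => n^n^n   [U -> n]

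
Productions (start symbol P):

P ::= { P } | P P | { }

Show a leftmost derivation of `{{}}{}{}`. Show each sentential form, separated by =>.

P => PP => {P}P => {{}}P => {{}}PP => {{}}{}P => {{}}{}{}

P => PP   [P ::= P P]
PP => {P}P   [P ::= { P }]
{P}P => {{}}P   [P ::= { }]
{{}}P => {{}}PP   [P ::= P P]
{{}}PP => {{}}{}P   [P ::= { }]
{{}}{}P => {{}}{}{}   [P ::= { }]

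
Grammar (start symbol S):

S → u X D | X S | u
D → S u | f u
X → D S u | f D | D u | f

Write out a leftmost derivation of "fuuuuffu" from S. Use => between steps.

S => XS => DSuS => fuSuS => fuuuS => fuuuuXD => fuuuufD => fuuuuffu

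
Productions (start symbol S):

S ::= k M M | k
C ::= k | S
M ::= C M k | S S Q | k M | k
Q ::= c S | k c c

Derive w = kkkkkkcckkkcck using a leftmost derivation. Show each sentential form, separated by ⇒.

S ⇒ kMM ⇒ kkMM ⇒ kkSSQM ⇒ kkkMMSQM ⇒ kkkSSQMSQM ⇒ kkkkSQMSQM ⇒ kkkkkQMSQM ⇒ kkkkkkccMSQM ⇒ kkkkkkcckSQM ⇒ kkkkkkcckkQM ⇒ kkkkkkcckkkccM ⇒ kkkkkkcckkkcck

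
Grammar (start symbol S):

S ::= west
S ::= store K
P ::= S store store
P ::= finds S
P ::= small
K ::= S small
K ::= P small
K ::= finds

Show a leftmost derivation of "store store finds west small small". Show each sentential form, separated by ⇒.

S ⇒ store K ⇒ store S small ⇒ store store K small ⇒ store store P small small ⇒ store store finds S small small ⇒ store store finds west small small

S ⇒ store K   [S ::= store K]
store K ⇒ store S small   [K ::= S small]
store S small ⇒ store store K small   [S ::= store K]
store store K small ⇒ store store P small small   [K ::= P small]
store store P small small ⇒ store store finds S small small   [P ::= finds S]
store store finds S small small ⇒ store store finds west small small   [S ::= west]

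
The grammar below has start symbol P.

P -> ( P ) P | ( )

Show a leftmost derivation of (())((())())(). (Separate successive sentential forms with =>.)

P => (P)P   [P -> ( P ) P]
(P)P => (())P   [P -> ( )]
(())P => (())(P)P   [P -> ( P ) P]
(())(P)P => (())((P)P)P   [P -> ( P ) P]
(())((P)P)P => (())((())P)P   [P -> ( )]
(())((())P)P => (())((())())P   [P -> ( )]
(())((())())P => (())((())())()   [P -> ( )]

P => (P)P => (())P => (())(P)P => (())((P)P)P => (())((())P)P => (())((())())P => (())((())())()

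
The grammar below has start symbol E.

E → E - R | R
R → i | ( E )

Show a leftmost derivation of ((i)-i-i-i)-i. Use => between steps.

E=>E-R=>R-R=>(E)-R=>(E-R)-R=>(E-R-R)-R=>(E-R-R-R)-R=>(R-R-R-R)-R=>((E)-R-R-R)-R=>((R)-R-R-R)-R=>((i)-R-R-R)-R=>((i)-i-R-R)-R=>((i)-i-i-R)-R=>((i)-i-i-i)-R=>((i)-i-i-i)-i

E => E-R   [E → E - R]
E-R => R-R   [E → R]
R-R => (E)-R   [R → ( E )]
(E)-R => (E-R)-R   [E → E - R]
(E-R)-R => (E-R-R)-R   [E → E - R]
(E-R-R)-R => (E-R-R-R)-R   [E → E - R]
(E-R-R-R)-R => (R-R-R-R)-R   [E → R]
(R-R-R-R)-R => ((E)-R-R-R)-R   [R → ( E )]
((E)-R-R-R)-R => ((R)-R-R-R)-R   [E → R]
((R)-R-R-R)-R => ((i)-R-R-R)-R   [R → i]
((i)-R-R-R)-R => ((i)-i-R-R)-R   [R → i]
((i)-i-R-R)-R => ((i)-i-i-R)-R   [R → i]
((i)-i-i-R)-R => ((i)-i-i-i)-R   [R → i]
((i)-i-i-i)-R => ((i)-i-i-i)-i   [R → i]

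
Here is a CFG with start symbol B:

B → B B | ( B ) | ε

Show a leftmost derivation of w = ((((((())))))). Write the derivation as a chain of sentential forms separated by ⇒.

B ⇒ BB ⇒ (B)B ⇒ ((B))B ⇒ (((B)))B ⇒ ((((B))))B ⇒ ((((BB))))B ⇒ (((((B)B))))B ⇒ ((((((B))B))))B ⇒ ((((((BB))B))))B ⇒ (((((((B)B))B))))B ⇒ ((((((()B))B))))B ⇒ ((((((()))B))))B ⇒ ((((((()))))))B ⇒ ((((((()))))))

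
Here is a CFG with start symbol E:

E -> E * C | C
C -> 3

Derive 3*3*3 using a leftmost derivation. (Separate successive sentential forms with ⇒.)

E ⇒ E*C   [E -> E * C]
E*C ⇒ E*C*C   [E -> E * C]
E*C*C ⇒ C*C*C   [E -> C]
C*C*C ⇒ 3*C*C   [C -> 3]
3*C*C ⇒ 3*3*C   [C -> 3]
3*3*C ⇒ 3*3*3   [C -> 3]

E⇒E*C⇒E*C*C⇒C*C*C⇒3*C*C⇒3*3*C⇒3*3*3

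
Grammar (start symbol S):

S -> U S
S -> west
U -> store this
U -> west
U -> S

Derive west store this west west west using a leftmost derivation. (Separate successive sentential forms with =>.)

S => U S   [S -> U S]
U S => S S   [U -> S]
S S => U S S   [S -> U S]
U S S => S S S   [U -> S]
S S S => west S S   [S -> west]
west S S => west U S S   [S -> U S]
west U S S => west store this S S   [U -> store this]
west store this S S => west store this U S S   [S -> U S]
west store this U S S => west store this S S S   [U -> S]
west store this S S S => west store this west S S   [S -> west]
west store this west S S => west store this west west S   [S -> west]
west store this west west S => west store this west west west   [S -> west]

S => U S => S S => U S S => S S S => west S S => west U S S => west store this S S => west store this U S S => west store this S S S => west store this west S S => west store this west west S => west store this west west west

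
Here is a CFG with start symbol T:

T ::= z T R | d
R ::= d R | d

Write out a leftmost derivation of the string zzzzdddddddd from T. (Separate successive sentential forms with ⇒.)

T ⇒ zTR ⇒ zzTRR ⇒ zzzTRRR ⇒ zzzzTRRRR ⇒ zzzzdRRRR ⇒ zzzzddRRRR ⇒ zzzzdddRRRR ⇒ zzzzddddRRRR ⇒ zzzzdddddRRR ⇒ zzzzddddddRR ⇒ zzzzdddddddR ⇒ zzzzdddddddd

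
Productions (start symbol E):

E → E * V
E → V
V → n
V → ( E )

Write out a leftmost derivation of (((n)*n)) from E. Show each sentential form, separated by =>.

E => V => (E) => (V) => ((E)) => ((E*V)) => ((V*V)) => (((E)*V)) => (((V)*V)) => (((n)*V)) => (((n)*n))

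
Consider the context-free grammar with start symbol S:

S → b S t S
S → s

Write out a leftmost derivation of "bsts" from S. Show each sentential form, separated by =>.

S=>bStS=>bstS=>bsts

S => bStS   [S → b S t S]
bStS => bstS   [S → s]
bstS => bsts   [S → s]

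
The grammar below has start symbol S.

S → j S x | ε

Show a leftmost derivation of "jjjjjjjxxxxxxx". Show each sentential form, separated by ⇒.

S ⇒ jSx   [S → j S x]
jSx ⇒ jjSxx   [S → j S x]
jjSxx ⇒ jjjSxxx   [S → j S x]
jjjSxxx ⇒ jjjjSxxxx   [S → j S x]
jjjjSxxxx ⇒ jjjjjSxxxxx   [S → j S x]
jjjjjSxxxxx ⇒ jjjjjjSxxxxxx   [S → j S x]
jjjjjjSxxxxxx ⇒ jjjjjjjSxxxxxxx   [S → j S x]
jjjjjjjSxxxxxxx ⇒ jjjjjjjxxxxxxx   [S → ε]

S ⇒ jSx ⇒ jjSxx ⇒ jjjSxxx ⇒ jjjjSxxxx ⇒ jjjjjSxxxxx ⇒ jjjjjjSxxxxxx ⇒ jjjjjjjSxxxxxxx ⇒ jjjjjjjxxxxxxx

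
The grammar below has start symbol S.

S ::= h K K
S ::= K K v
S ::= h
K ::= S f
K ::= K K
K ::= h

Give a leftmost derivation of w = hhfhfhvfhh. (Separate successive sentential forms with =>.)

S => hKK   [S ::= h K K]
hKK => hKKK   [K ::= K K]
hKKK => hSfKK   [K ::= S f]
hSfKK => hKKvfKK   [S ::= K K v]
hKKvfKK => hKKKvfKK   [K ::= K K]
hKKKvfKK => hSfKKvfKK   [K ::= S f]
hSfKKvfKK => hhfKKvfKK   [S ::= h]
hhfKKvfKK => hhfSfKvfKK   [K ::= S f]
hhfSfKvfKK => hhfhfKvfKK   [S ::= h]
hhfhfKvfKK => hhfhfhvfKK   [K ::= h]
hhfhfhvfKK => hhfhfhvfhK   [K ::= h]
hhfhfhvfhK => hhfhfhvfhh   [K ::= h]

S=>hKK=>hKKK=>hSfKK=>hKKvfKK=>hKKKvfKK=>hSfKKvfKK=>hhfKKvfKK=>hhfSfKvfKK=>hhfhfKvfKK=>hhfhfhvfKK=>hhfhfhvfhK=>hhfhfhvfhh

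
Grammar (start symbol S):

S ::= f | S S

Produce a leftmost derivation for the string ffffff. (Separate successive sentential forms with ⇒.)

S ⇒ SS   [S ::= S S]
SS ⇒ SSS   [S ::= S S]
SSS ⇒ fSS   [S ::= f]
fSS ⇒ fSSS   [S ::= S S]
fSSS ⇒ ffSS   [S ::= f]
ffSS ⇒ ffSSS   [S ::= S S]
ffSSS ⇒ ffSSSS   [S ::= S S]
ffSSSS ⇒ fffSSS   [S ::= f]
fffSSS ⇒ ffffSS   [S ::= f]
ffffSS ⇒ fffffS   [S ::= f]
fffffS ⇒ ffffff   [S ::= f]

S ⇒ SS ⇒ SSS ⇒ fSS ⇒ fSSS ⇒ ffSS ⇒ ffSSS ⇒ ffSSSS ⇒ fffSSS ⇒ ffffSS ⇒ fffffS ⇒ ffffff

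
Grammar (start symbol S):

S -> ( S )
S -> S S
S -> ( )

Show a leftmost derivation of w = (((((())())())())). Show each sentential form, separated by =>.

S=>(S)=>((S))=>((SS))=>(((S)S))=>(((SS)S))=>((((S)S)S))=>((((SS)S)S))=>(((((S)S)S)S))=>(((((())S)S)S))=>(((((())())S)S))=>(((((())())())S))=>(((((())())())()))

S => (S)   [S -> ( S )]
(S) => ((S))   [S -> ( S )]
((S)) => ((SS))   [S -> S S]
((SS)) => (((S)S))   [S -> ( S )]
(((S)S)) => (((SS)S))   [S -> S S]
(((SS)S)) => ((((S)S)S))   [S -> ( S )]
((((S)S)S)) => ((((SS)S)S))   [S -> S S]
((((SS)S)S)) => (((((S)S)S)S))   [S -> ( S )]
(((((S)S)S)S)) => (((((())S)S)S))   [S -> ( )]
(((((())S)S)S)) => (((((())())S)S))   [S -> ( )]
(((((())())S)S)) => (((((())())())S))   [S -> ( )]
(((((())())())S)) => (((((())())())()))   [S -> ( )]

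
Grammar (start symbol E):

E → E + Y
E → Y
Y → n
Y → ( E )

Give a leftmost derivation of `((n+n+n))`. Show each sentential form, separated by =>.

E => Y => (E) => (Y) => ((E)) => ((E+Y)) => ((E+Y+Y)) => ((Y+Y+Y)) => ((n+Y+Y)) => ((n+n+Y)) => ((n+n+n))

E => Y   [E → Y]
Y => (E)   [Y → ( E )]
(E) => (Y)   [E → Y]
(Y) => ((E))   [Y → ( E )]
((E)) => ((E+Y))   [E → E + Y]
((E+Y)) => ((E+Y+Y))   [E → E + Y]
((E+Y+Y)) => ((Y+Y+Y))   [E → Y]
((Y+Y+Y)) => ((n+Y+Y))   [Y → n]
((n+Y+Y)) => ((n+n+Y))   [Y → n]
((n+n+Y)) => ((n+n+n))   [Y → n]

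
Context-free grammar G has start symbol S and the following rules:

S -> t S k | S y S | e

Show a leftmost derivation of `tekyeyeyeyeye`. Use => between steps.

S => SyS   [S -> S y S]
SyS => SySyS   [S -> S y S]
SySyS => tSkySyS   [S -> t S k]
tSkySyS => tekySyS   [S -> e]
tekySyS => tekySySyS   [S -> S y S]
tekySySyS => tekySySySyS   [S -> S y S]
tekySySySyS => tekySySySySyS   [S -> S y S]
tekySySySySyS => tekyeySySySyS   [S -> e]
tekyeySySySyS => tekyeyeySySyS   [S -> e]
tekyeyeySySyS => tekyeyeyeySyS   [S -> e]
tekyeyeyeySyS => tekyeyeyeyeyS   [S -> e]
tekyeyeyeyeyS => tekyeyeyeyeye   [S -> e]

S => SyS => SySyS => tSkySyS => tekySyS => tekySySyS => tekySySySyS => tekySySySySyS => tekyeySySySyS => tekyeyeySySyS => tekyeyeyeySyS => tekyeyeyeyeyS => tekyeyeyeyeye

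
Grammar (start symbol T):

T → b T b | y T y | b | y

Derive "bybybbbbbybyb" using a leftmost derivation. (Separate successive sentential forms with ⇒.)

T⇒bTb⇒byTyb⇒bybTbyb⇒bybyTybyb⇒bybybTbybyb⇒bybybbTbbybyb⇒bybybbbbbybyb

T ⇒ bTb   [T → b T b]
bTb ⇒ byTyb   [T → y T y]
byTyb ⇒ bybTbyb   [T → b T b]
bybTbyb ⇒ bybyTybyb   [T → y T y]
bybyTybyb ⇒ bybybTbybyb   [T → b T b]
bybybTbybyb ⇒ bybybbTbbybyb   [T → b T b]
bybybbTbbybyb ⇒ bybybbbbbybyb   [T → b]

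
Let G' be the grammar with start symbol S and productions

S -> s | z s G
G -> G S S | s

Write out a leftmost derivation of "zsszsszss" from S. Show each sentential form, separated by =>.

S=>zsG=>zsGSS=>zssSS=>zsszsGS=>zsszssS=>zsszsszsG=>zsszsszss

S => zsG   [S -> z s G]
zsG => zsGSS   [G -> G S S]
zsGSS => zssSS   [G -> s]
zssSS => zsszsGS   [S -> z s G]
zsszsGS => zsszssS   [G -> s]
zsszssS => zsszsszsG   [S -> z s G]
zsszsszsG => zsszsszss   [G -> s]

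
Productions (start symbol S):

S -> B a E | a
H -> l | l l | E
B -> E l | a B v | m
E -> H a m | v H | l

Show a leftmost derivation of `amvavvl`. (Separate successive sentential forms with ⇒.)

S ⇒ BaE ⇒ aBvaE ⇒ amvaE ⇒ amvavH ⇒ amvavE ⇒ amvavvH ⇒ amvavvl

S ⇒ BaE   [S -> B a E]
BaE ⇒ aBvaE   [B -> a B v]
aBvaE ⇒ amvaE   [B -> m]
amvaE ⇒ amvavH   [E -> v H]
amvavH ⇒ amvavE   [H -> E]
amvavE ⇒ amvavvH   [E -> v H]
amvavvH ⇒ amvavvl   [H -> l]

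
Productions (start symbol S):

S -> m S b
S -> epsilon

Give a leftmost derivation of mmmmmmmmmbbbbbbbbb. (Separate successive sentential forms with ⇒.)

S ⇒ mSb ⇒ mmSbb ⇒ mmmSbbb ⇒ mmmmSbbbb ⇒ mmmmmSbbbbb ⇒ mmmmmmSbbbbbb ⇒ mmmmmmmSbbbbbbb ⇒ mmmmmmmmSbbbbbbbb ⇒ mmmmmmmmmSbbbbbbbbb ⇒ mmmmmmmmmbbbbbbbbb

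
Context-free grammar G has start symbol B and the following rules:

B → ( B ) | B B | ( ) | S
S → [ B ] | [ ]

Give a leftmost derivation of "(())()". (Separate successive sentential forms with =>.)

B => BB => (B)B => (())B => (())()

B => BB   [B → B B]
BB => (B)B   [B → ( B )]
(B)B => (())B   [B → ( )]
(())B => (())()   [B → ( )]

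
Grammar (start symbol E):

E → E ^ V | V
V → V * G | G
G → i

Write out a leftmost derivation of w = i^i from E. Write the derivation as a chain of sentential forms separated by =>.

E => E^V   [E → E ^ V]
E^V => V^V   [E → V]
V^V => G^V   [V → G]
G^V => i^V   [G → i]
i^V => i^G   [V → G]
i^G => i^i   [G → i]

E => E^V => V^V => G^V => i^V => i^G => i^i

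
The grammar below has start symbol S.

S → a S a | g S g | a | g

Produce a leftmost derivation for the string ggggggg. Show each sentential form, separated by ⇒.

S ⇒ gSg ⇒ ggSgg ⇒ gggSggg ⇒ ggggggg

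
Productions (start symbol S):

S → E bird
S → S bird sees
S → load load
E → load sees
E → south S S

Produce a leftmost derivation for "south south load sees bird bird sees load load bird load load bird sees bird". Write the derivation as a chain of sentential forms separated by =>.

S => E bird => south S S bird => south E bird S bird => south south S S bird S bird => south south S bird sees S bird S bird => south south E bird bird sees S bird S bird => south south load sees bird bird sees S bird S bird => south south load sees bird bird sees load load bird S bird => south south load sees bird bird sees load load bird S bird sees bird => south south load sees bird bird sees load load bird load load bird sees bird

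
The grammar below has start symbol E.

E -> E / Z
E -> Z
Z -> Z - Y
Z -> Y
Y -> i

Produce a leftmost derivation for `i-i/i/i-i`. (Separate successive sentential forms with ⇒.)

E⇒E/Z⇒E/Z/Z⇒Z/Z/Z⇒Z-Y/Z/Z⇒Y-Y/Z/Z⇒i-Y/Z/Z⇒i-i/Z/Z⇒i-i/Y/Z⇒i-i/i/Z⇒i-i/i/Z-Y⇒i-i/i/Y-Y⇒i-i/i/i-Y⇒i-i/i/i-i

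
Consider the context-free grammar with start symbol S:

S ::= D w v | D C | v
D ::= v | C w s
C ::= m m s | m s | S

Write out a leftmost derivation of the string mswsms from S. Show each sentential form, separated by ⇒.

S ⇒ DC   [S ::= D C]
DC ⇒ CwsC   [D ::= C w s]
CwsC ⇒ mswsC   [C ::= m s]
mswsC ⇒ mswsms   [C ::= m s]

S ⇒ DC ⇒ CwsC ⇒ mswsC ⇒ mswsms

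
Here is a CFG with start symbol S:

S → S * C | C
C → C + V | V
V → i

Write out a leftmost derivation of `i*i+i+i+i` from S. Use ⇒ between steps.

S ⇒ S*C   [S → S * C]
S*C ⇒ C*C   [S → C]
C*C ⇒ V*C   [C → V]
V*C ⇒ i*C   [V → i]
i*C ⇒ i*C+V   [C → C + V]
i*C+V ⇒ i*C+V+V   [C → C + V]
i*C+V+V ⇒ i*C+V+V+V   [C → C + V]
i*C+V+V+V ⇒ i*V+V+V+V   [C → V]
i*V+V+V+V ⇒ i*i+V+V+V   [V → i]
i*i+V+V+V ⇒ i*i+i+V+V   [V → i]
i*i+i+V+V ⇒ i*i+i+i+V   [V → i]
i*i+i+i+V ⇒ i*i+i+i+i   [V → i]

S ⇒ S*C ⇒ C*C ⇒ V*C ⇒ i*C ⇒ i*C+V ⇒ i*C+V+V ⇒ i*C+V+V+V ⇒ i*V+V+V+V ⇒ i*i+V+V+V ⇒ i*i+i+V+V ⇒ i*i+i+i+V ⇒ i*i+i+i+i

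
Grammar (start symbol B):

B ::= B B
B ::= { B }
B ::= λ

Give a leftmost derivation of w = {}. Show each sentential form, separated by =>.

B => BB   [B ::= B B]
BB => BBB   [B ::= B B]
BBB => BBBB   [B ::= B B]
BBBB => BBBBB   [B ::= B B]
BBBBB => {B}BBBB   [B ::= { B }]
{B}BBBB => {}BBBB   [B ::= λ]
{}BBBB => {}BBB   [B ::= λ]
{}BBB => {}BB   [B ::= λ]
{}BB => {}B   [B ::= λ]
{}B => {}   [B ::= λ]

B => BB => BBB => BBBB => BBBBB => {B}BBBB => {}BBBB => {}BBB => {}BB => {}B => {}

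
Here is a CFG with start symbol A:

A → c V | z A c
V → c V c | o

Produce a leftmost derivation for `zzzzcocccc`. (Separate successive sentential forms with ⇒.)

A ⇒ zAc   [A → z A c]
zAc ⇒ zzAcc   [A → z A c]
zzAcc ⇒ zzzAccc   [A → z A c]
zzzAccc ⇒ zzzzAcccc   [A → z A c]
zzzzAcccc ⇒ zzzzcVcccc   [A → c V]
zzzzcVcccc ⇒ zzzzcocccc   [V → o]

A⇒zAc⇒zzAcc⇒zzzAccc⇒zzzzAcccc⇒zzzzcVcccc⇒zzzzcocccc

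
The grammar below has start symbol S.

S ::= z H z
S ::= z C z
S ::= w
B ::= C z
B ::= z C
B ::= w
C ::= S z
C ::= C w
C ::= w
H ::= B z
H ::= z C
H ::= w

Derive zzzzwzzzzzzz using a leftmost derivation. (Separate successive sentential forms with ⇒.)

S ⇒ zCz   [S ::= z C z]
zCz ⇒ zSzz   [C ::= S z]
zSzz ⇒ zzHzzz   [S ::= z H z]
zzHzzz ⇒ zzzCzzz   [H ::= z C]
zzzCzzz ⇒ zzzSzzzz   [C ::= S z]
zzzSzzzz ⇒ zzzzHzzzzz   [S ::= z H z]
zzzzHzzzzz ⇒ zzzzBzzzzzz   [H ::= B z]
zzzzBzzzzzz ⇒ zzzzCzzzzzzz   [B ::= C z]
zzzzCzzzzzzz ⇒ zzzzwzzzzzzz   [C ::= w]

S ⇒ zCz ⇒ zSzz ⇒ zzHzzz ⇒ zzzCzzz ⇒ zzzSzzzz ⇒ zzzzHzzzzz ⇒ zzzzBzzzzzz ⇒ zzzzCzzzzzzz ⇒ zzzzwzzzzzzz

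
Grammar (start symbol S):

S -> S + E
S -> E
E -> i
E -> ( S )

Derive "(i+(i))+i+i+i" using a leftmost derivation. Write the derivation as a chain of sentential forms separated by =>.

S => S+E => S+E+E => S+E+E+E => E+E+E+E => (S)+E+E+E => (S+E)+E+E+E => (E+E)+E+E+E => (i+E)+E+E+E => (i+(S))+E+E+E => (i+(E))+E+E+E => (i+(i))+E+E+E => (i+(i))+i+E+E => (i+(i))+i+i+E => (i+(i))+i+i+i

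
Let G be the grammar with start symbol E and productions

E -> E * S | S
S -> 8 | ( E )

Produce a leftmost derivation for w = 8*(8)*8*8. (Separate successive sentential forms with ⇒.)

E ⇒ E*S   [E -> E * S]
E*S ⇒ E*S*S   [E -> E * S]
E*S*S ⇒ E*S*S*S   [E -> E * S]
E*S*S*S ⇒ S*S*S*S   [E -> S]
S*S*S*S ⇒ 8*S*S*S   [S -> 8]
8*S*S*S ⇒ 8*(E)*S*S   [S -> ( E )]
8*(E)*S*S ⇒ 8*(S)*S*S   [E -> S]
8*(S)*S*S ⇒ 8*(8)*S*S   [S -> 8]
8*(8)*S*S ⇒ 8*(8)*8*S   [S -> 8]
8*(8)*8*S ⇒ 8*(8)*8*8   [S -> 8]

E ⇒ E*S ⇒ E*S*S ⇒ E*S*S*S ⇒ S*S*S*S ⇒ 8*S*S*S ⇒ 8*(E)*S*S ⇒ 8*(S)*S*S ⇒ 8*(8)*S*S ⇒ 8*(8)*8*S ⇒ 8*(8)*8*8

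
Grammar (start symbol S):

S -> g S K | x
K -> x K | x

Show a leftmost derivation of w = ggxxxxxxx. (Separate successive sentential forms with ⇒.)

S⇒gSK⇒ggSKK⇒ggxKK⇒ggxxKK⇒ggxxxK⇒ggxxxxK⇒ggxxxxxK⇒ggxxxxxxK⇒ggxxxxxxx

S ⇒ gSK   [S -> g S K]
gSK ⇒ ggSKK   [S -> g S K]
ggSKK ⇒ ggxKK   [S -> x]
ggxKK ⇒ ggxxKK   [K -> x K]
ggxxKK ⇒ ggxxxK   [K -> x]
ggxxxK ⇒ ggxxxxK   [K -> x K]
ggxxxxK ⇒ ggxxxxxK   [K -> x K]
ggxxxxxK ⇒ ggxxxxxxK   [K -> x K]
ggxxxxxxK ⇒ ggxxxxxxx   [K -> x]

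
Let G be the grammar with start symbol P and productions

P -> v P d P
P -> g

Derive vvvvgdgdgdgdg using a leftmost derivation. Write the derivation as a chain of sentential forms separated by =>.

P => vPdP => vvPdPdP => vvvPdPdPdP => vvvvPdPdPdPdP => vvvvgdPdPdPdP => vvvvgdgdPdPdP => vvvvgdgdgdPdP => vvvvgdgdgdgdP => vvvvgdgdgdgdg

P => vPdP   [P -> v P d P]
vPdP => vvPdPdP   [P -> v P d P]
vvPdPdP => vvvPdPdPdP   [P -> v P d P]
vvvPdPdPdP => vvvvPdPdPdPdP   [P -> v P d P]
vvvvPdPdPdPdP => vvvvgdPdPdPdP   [P -> g]
vvvvgdPdPdPdP => vvvvgdgdPdPdP   [P -> g]
vvvvgdgdPdPdP => vvvvgdgdgdPdP   [P -> g]
vvvvgdgdgdPdP => vvvvgdgdgdgdP   [P -> g]
vvvvgdgdgdgdP => vvvvgdgdgdgdg   [P -> g]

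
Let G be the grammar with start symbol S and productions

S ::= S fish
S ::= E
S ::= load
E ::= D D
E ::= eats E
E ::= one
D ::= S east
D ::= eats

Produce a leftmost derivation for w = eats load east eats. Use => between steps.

S => E   [S ::= E]
E => eats E   [E ::= eats E]
eats E => eats D D   [E ::= D D]
eats D D => eats S east D   [D ::= S east]
eats S east D => eats load east D   [S ::= load]
eats load east D => eats load east eats   [D ::= eats]

S => E => eats E => eats D D => eats S east D => eats load east D => eats load east eats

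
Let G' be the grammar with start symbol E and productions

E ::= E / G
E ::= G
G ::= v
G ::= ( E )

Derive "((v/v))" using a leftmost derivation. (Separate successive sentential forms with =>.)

E => G => (E) => (G) => ((E)) => ((E/G)) => ((G/G)) => ((v/G)) => ((v/v))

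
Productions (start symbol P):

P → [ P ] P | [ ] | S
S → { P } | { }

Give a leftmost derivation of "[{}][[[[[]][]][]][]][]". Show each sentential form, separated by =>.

P => [P]P   [P → [ P ] P]
[P]P => [S]P   [P → S]
[S]P => [{}]P   [S → { }]
[{}]P => [{}][P]P   [P → [ P ] P]
[{}][P]P => [{}][[P]P]P   [P → [ P ] P]
[{}][[P]P]P => [{}][[[P]P]P]P   [P → [ P ] P]
[{}][[[P]P]P]P => [{}][[[[P]P]P]P]P   [P → [ P ] P]
[{}][[[[P]P]P]P]P => [{}][[[[[]]P]P]P]P   [P → [ ]]
[{}][[[[[]]P]P]P]P => [{}][[[[[]][]]P]P]P   [P → [ ]]
[{}][[[[[]][]]P]P]P => [{}][[[[[]][]][]]P]P   [P → [ ]]
[{}][[[[[]][]][]]P]P => [{}][[[[[]][]][]][]]P   [P → [ ]]
[{}][[[[[]][]][]][]]P => [{}][[[[[]][]][]][]][]   [P → [ ]]

P=>[P]P=>[S]P=>[{}]P=>[{}][P]P=>[{}][[P]P]P=>[{}][[[P]P]P]P=>[{}][[[[P]P]P]P]P=>[{}][[[[[]]P]P]P]P=>[{}][[[[[]][]]P]P]P=>[{}][[[[[]][]][]]P]P=>[{}][[[[[]][]][]][]]P=>[{}][[[[[]][]][]][]][]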